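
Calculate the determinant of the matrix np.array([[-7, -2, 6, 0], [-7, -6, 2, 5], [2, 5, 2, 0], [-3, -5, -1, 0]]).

Expand along column 4 (it has 3 zeros):
  + (5) · M_24   where M_24 = det([-7 -2 6; 2 5 2; -3 -5 -1]) = 3
det = (+1)·(5)·(3) = 15

15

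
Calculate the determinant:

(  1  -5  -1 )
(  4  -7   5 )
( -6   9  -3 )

Expand along column 1:
  + 1 · |-7 5; 9 -3| = 1·(21 − 45) = -24
  − 4 · |-5 -1; 9 -3| = −4·(15 − (-9)) = -96
  + (-6) · |-5 -1; -7 5| = (-6)·(-25 − 7) = 192
Sum: (-24) + (-96) + (192) = 72

The determinant is 72.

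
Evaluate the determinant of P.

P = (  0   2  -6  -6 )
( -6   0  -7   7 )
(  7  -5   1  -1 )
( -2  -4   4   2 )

det(P) = 2748

Expand along row 1 (it has 1 zero):
  − (2) · M_12   where M_12 = det([-6 -7 7; 7 1 -1; -2 4 2]) = 258
  + (-6) · M_13   where M_13 = det([-6 0 7; 7 -5 -1; -2 -4 2]) = -182
  − (-6) · M_14   where M_14 = det([-6 0 -7; 7 -5 1; -2 -4 4]) = 362
det = (-1)·(2)·(258) + (+1)·(-6)·(-182) + (-1)·(-6)·(362) = 2748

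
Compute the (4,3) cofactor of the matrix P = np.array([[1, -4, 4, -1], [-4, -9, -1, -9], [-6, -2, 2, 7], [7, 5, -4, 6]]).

Delete row 4 and column 3; the remaining 3×3 submatrix is [1 -4 -1; -4 -9 -9; -6 -2 7].
Its determinant is -363.
The cofactor carries sign (−1)^(4+3) = −1, so C_{4,3} = −(-363) = 363.

363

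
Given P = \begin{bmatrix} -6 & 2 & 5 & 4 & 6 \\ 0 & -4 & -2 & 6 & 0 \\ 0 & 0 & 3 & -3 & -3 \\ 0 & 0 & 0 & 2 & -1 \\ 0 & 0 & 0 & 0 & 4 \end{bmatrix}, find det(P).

|P| = 576

P is upper triangular, so det(P) is the product of the diagonal entries:
det = (-6) · (-4) · (3) · (2) · (4) = 576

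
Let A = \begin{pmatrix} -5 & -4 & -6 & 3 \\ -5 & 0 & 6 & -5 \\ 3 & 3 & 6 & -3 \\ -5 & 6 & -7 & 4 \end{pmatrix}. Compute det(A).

det(A) = -252

Expand along row 2 (it has 1 zero):
  − (-5) · M_21   where M_21 = det([-4 -6 3; 3 6 -3; 6 -7 4]) = -3
  − (6) · M_23   where M_23 = det([-5 -4 3; 3 3 -3; -5 6 4]) = -63
  + (-5) · M_24   where M_24 = det([-5 -4 -6; 3 3 6; -5 6 -7]) = 123
det = (-1)·(-5)·(-3) + (-1)·(6)·(-63) + (+1)·(-5)·(123) = -252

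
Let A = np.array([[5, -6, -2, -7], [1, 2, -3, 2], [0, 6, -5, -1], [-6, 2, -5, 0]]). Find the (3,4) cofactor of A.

Delete row 3 and column 4; the remaining 3×3 submatrix is [5 -6 -2; 1 2 -3; -6 2 -5].
Its determinant is -186.
The cofactor carries sign (−1)^(3+4) = −1, so C_{3,4} = −(-186) = 186.

186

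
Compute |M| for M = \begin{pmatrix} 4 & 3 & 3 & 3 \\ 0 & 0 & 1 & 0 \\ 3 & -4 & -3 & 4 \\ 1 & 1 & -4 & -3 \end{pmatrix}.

|M| = -92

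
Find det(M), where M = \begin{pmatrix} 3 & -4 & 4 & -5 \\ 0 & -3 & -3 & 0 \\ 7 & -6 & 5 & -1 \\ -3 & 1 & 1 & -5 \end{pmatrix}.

Expand along row 2 (it has 2 zeros):
  + (-3) · M_22   where M_22 = det([3 4 -5; 7 5 -1; -3 1 -5]) = -30
  − (-3) · M_23   where M_23 = det([3 -4 -5; 7 -6 -1; -3 1 -5]) = -4
det = (+1)·(-3)·(-30) + (-1)·(-3)·(-4) = 78

78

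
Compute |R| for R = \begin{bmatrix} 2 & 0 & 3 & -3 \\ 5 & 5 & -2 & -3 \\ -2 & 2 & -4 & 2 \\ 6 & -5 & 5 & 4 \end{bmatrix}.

Expand along row 1 (it has 1 zero):
  + (2) · M_11   where M_11 = det([5 -2 -3; 2 -4 2; -5 5 4]) = -64
  + (3) · M_13   where M_13 = det([5 5 -3; -2 2 2; 6 -5 4]) = 196
  − (-3) · M_14   where M_14 = det([5 5 -2; -2 2 -4; 6 -5 5]) = -116
det = (+1)·(2)·(-64) + (+1)·(3)·(196) + (-1)·(-3)·(-116) = 112

112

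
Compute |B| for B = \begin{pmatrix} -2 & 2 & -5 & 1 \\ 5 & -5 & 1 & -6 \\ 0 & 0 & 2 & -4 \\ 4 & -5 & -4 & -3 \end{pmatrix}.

106

Expand along row 3 (it has 2 zeros):
  + (2) · M_33   where M_33 = det([-2 2 1; 5 -5 -6; 4 -5 -3]) = 7
  − (-4) · M_34   where M_34 = det([-2 2 -5; 5 -5 1; 4 -5 -4]) = 23
det = (+1)·(2)·(7) + (-1)·(-4)·(23) = 106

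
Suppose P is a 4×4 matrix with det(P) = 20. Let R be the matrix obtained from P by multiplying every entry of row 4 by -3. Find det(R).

Scaling one row by -3 multiplies the determinant by -3.
det(R) = (-3)·(20) = -60

-60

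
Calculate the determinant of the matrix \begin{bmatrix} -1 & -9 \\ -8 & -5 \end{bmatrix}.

-67

det = (-1)·(-5) − (-9)·(-8) = 5 − 72 = -67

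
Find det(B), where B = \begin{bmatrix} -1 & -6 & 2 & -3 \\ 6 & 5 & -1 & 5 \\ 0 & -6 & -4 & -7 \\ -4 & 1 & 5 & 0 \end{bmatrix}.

Expand along row 3 (it has 1 zero):
  − (-6) · M_32   where M_32 = det([-1 2 -3; 6 -1 5; -4 5 0]) = -93
  + (-4) · M_33   where M_33 = det([-1 -6 -3; 6 5 5; -4 1 0]) = 47
  − (-7) · M_34   where M_34 = det([-1 -6 2; 6 5 -1; -4 1 5]) = 182
det = (-1)·(-6)·(-93) + (+1)·(-4)·(47) + (-1)·(-7)·(182) = 528

det(B) = 528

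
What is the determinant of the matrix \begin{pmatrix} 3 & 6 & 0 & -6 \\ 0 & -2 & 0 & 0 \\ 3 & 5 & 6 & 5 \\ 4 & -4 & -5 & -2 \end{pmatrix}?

-546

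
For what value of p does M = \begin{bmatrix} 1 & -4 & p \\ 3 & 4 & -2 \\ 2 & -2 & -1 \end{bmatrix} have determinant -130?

p = 9

Expanding along the row containing p, det(M) is linear in p: det(M) = (-14)·p + (-4).
Set (-14)·p + (-4) = -130  ⇒  (-14)·p = -126  ⇒  p = 9.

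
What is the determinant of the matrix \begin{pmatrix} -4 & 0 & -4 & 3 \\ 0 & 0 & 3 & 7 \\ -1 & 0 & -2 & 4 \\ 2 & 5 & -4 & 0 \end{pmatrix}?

Expand along column 2 (it has 3 zeros):
  + (5) · M_42   where M_42 = det([-4 -4 3; 0 3 7; -1 -2 4]) = -67
det = (+1)·(5)·(-67) = -335

-335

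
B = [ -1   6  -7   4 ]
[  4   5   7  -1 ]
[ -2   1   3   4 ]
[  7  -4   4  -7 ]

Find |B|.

Expand along row 1:
  + (-1) · M_11   where M_11 = det([5 7 -1; 1 3 4; -4 4 -7]) = -264
  − (6) · M_12   where M_12 = det([4 7 -1; -2 3 4; 7 4 -7]) = -21
  + (-7) · M_13   where M_13 = det([4 5 -1; -2 1 4; 7 -4 -7]) = 105
  − (4) · M_14   where M_14 = det([4 5 7; -2 1 3; 7 -4 4]) = 216
det = (+1)·(-1)·(-264) + (-1)·(6)·(-21) + (+1)·(-7)·(105) + (-1)·(4)·(216) = -1209

|B| = -1209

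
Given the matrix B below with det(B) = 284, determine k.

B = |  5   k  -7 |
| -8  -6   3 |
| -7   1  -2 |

Expanding along the row containing k, det(B) is linear in k: det(B) = (-37)·k + (395).
Set (-37)·k + (395) = 284  ⇒  (-37)·k = -111  ⇒  k = 3.

k = 3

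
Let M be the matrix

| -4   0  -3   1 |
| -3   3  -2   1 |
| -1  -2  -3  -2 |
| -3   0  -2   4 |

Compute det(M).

Expand along column 2 (it has 2 zeros):
  + (3) · M_22   where M_22 = det([-4 -3 1; -1 -3 -2; -3 -2 4]) = 27
  − (-2) · M_32   where M_32 = det([-4 -3 1; -3 -2 1; -3 -2 4]) = -3
det = (+1)·(3)·(27) + (-1)·(-2)·(-3) = 75

|M| = 75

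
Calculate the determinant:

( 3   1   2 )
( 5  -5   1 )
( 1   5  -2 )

86

Expand along row 1:
  + 3 · |-5 1; 5 -2| = 3·(10 − 5) = 15
  − 1 · |5 1; 1 -2| = −1·(-10 − 1) = 11
  + 2 · |5 -5; 1 5| = 2·(25 − (-5)) = 60
Sum: (15) + (11) + (60) = 86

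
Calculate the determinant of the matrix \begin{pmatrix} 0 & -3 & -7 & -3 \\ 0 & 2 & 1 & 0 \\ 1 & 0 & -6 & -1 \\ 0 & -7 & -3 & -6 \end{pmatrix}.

The determinant is -69.

Expand along column 1 (it has 3 zeros):
  + (1) · M_31   where M_31 = det([-3 -7 -3; 2 1 0; -7 -3 -6]) = -69
det = (+1)·(1)·(-69) = -69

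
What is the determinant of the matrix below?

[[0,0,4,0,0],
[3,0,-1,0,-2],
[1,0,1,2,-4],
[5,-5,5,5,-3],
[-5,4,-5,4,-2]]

992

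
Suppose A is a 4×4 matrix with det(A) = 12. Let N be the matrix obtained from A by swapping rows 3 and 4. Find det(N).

Swapping two rows multiplies the determinant by −1.
det(N) = (-1)·(12) = -12

|N| = -12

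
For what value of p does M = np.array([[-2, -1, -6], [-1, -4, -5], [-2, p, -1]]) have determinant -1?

8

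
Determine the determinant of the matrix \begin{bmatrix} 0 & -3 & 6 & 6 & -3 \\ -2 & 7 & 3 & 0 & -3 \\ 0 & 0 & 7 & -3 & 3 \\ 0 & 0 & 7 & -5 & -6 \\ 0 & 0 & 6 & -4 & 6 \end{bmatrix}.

828

The matrix is block upper-triangular with a 2×2 block and a 3×3 block on the diagonal, so its determinant equals the product of the determinants of the diagonal blocks.
det of the 2×2 block = -6
det of the 3×3 block = -138
det = (-6)·(-138) = 828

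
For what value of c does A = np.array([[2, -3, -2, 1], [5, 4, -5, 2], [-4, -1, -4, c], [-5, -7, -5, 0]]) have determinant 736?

3

Expanding along the column containing c, det(A) is linear in c: det(A) = (230)·c + (46).
Set (230)·c + (46) = 736  ⇒  (230)·c = 690  ⇒  c = 3.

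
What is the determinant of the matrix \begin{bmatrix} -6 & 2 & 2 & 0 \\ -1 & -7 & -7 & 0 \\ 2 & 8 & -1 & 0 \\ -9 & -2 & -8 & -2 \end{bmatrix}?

792

Expand along column 4 (it has 3 zeros):
  + (-2) · M_44   where M_44 = det([-6 2 2; -1 -7 -7; 2 8 -1]) = -396
det = (+1)·(-2)·(-396) = 792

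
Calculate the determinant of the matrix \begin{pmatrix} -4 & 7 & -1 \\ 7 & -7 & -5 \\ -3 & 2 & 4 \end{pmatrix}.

-12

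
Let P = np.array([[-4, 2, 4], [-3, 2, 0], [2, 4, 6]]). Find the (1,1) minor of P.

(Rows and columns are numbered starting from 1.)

Delete row 1 and column 1; the remaining 2×2 submatrix is [2 0; 4 6].
Its determinant is 2·6 − 0·4 = 12.

12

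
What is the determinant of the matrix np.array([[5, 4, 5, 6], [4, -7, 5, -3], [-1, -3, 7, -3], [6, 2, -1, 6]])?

-330

Expand along row 1:
  + (5) · M_11   where M_11 = det([-7 5 -3; -3 7 -3; 2 -1 6]) = -180
  − (4) · M_12   where M_12 = det([4 5 -3; -1 7 -3; 6 -1 6]) = 219
  + (5) · M_13   where M_13 = det([4 -7 -3; -1 -3 -3; 6 2 6]) = -12
  − (6) · M_14   where M_14 = det([4 -7 5; -1 -3 7; 6 2 -1]) = -251
det = (+1)·(5)·(-180) + (-1)·(4)·(219) + (+1)·(5)·(-12) + (-1)·(6)·(-251) = -330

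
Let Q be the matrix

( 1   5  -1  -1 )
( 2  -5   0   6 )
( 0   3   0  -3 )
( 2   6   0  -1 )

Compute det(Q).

|Q| = -24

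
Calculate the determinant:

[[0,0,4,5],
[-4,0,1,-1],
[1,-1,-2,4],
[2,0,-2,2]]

Expand along column 2 (it has 3 zeros):
  − (-1) · M_32   where M_32 = det([0 4 5; -4 1 -1; 2 -2 2]) = 54
det = (-1)·(-1)·(54) = 54

54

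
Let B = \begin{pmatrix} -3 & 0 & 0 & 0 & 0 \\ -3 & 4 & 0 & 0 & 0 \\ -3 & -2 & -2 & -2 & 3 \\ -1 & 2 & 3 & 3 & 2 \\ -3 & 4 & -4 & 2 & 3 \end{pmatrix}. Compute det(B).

The determinant is -936.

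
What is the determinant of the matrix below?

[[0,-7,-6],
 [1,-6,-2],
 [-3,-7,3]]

The determinant is 129.

Expand along row 1:
  − (-7) · |1 -2; -3 3| = −(-7)·(3 − 6) = -21
  + (-6) · |1 -6; -3 -7| = (-6)·(-7 − 18) = 150
Sum: (-21) + (150) = 129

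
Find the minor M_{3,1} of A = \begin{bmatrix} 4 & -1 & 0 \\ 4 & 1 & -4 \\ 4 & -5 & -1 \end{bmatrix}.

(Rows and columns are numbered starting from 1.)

Delete row 3 and column 1; the remaining 2×2 submatrix is [-1 0; 1 -4].
Its determinant is (-1)·(-4) − 0·1 = 4.

4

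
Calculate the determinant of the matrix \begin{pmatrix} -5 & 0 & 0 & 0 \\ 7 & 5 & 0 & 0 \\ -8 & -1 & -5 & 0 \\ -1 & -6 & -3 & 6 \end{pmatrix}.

The matrix is lower triangular, so the determinant is the product of the diagonal entries:
det = (-5) · (5) · (-5) · (6) = 750

750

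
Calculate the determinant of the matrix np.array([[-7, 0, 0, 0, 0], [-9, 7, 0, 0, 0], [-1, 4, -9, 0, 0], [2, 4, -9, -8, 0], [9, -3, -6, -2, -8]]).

28224

The matrix is lower triangular, so the determinant is the product of the diagonal entries:
det = (-7) · (7) · (-9) · (-8) · (-8) = 28224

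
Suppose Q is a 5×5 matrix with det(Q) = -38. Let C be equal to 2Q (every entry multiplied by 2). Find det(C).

The determinant is -1216.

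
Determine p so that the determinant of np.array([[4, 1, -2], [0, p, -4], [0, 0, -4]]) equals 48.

-3

Expanding along the row containing p, det(A) is linear in p: det(A) = (-16)·p + (0).
Set (-16)·p + (0) = 48  ⇒  (-16)·p = 48  ⇒  p = -3.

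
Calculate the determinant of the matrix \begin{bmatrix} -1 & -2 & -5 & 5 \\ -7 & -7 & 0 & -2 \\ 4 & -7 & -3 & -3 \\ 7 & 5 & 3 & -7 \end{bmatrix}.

Expand along row 2 (it has 1 zero):
  − (-7) · M_21   where M_21 = det([-2 -5 5; -7 -3 -3; 5 3 -7]) = 230
  + (-7) · M_22   where M_22 = det([-1 -5 5; 4 -3 -3; 7 3 -7]) = 100
  + (-2) · M_24   where M_24 = det([-1 -2 -5; 4 -7 -3; 7 5 3]) = -273
det = (-1)·(-7)·(230) + (+1)·(-7)·(100) + (+1)·(-2)·(-273) = 1456

1456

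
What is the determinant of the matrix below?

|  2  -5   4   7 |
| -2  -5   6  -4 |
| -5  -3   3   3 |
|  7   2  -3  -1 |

The determinant is -190.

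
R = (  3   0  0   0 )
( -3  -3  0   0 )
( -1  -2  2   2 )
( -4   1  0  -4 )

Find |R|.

72

R is block lower-triangular with a 2×2 block and a 2×2 block on the diagonal, so its determinant equals the product of the determinants of the diagonal blocks.
det of the 2×2 block = -9
det of the 2×2 block = -8
det = (-9)·(-8) = 72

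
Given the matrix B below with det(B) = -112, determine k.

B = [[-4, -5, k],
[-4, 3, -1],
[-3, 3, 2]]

k = 7

Expanding along the row containing k, det(B) is linear in k: det(B) = (-3)·k + (-91).
Set (-3)·k + (-91) = -112  ⇒  (-3)·k = -21  ⇒  k = 7.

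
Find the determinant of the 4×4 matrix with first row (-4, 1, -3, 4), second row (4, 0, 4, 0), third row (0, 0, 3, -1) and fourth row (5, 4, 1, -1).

236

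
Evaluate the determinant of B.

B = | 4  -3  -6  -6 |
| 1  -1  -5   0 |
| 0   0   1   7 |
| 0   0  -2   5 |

B is block upper-triangular with a 2×2 block and a 2×2 block on the diagonal, so its determinant equals the product of the determinants of the diagonal blocks.
det of the 2×2 block = -1
det of the 2×2 block = 19
det = (-1)·(19) = -19

-19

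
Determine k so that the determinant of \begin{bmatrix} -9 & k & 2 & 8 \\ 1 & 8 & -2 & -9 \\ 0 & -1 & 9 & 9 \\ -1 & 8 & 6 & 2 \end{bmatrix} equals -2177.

k = -7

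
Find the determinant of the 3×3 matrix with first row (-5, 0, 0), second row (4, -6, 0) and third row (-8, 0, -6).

The matrix is lower triangular, so the determinant is the product of the diagonal entries:
det = (-5) · (-6) · (-6) = -180

The determinant is -180.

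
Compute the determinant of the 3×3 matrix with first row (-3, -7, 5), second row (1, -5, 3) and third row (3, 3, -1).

32

Expand along column 1:
  + (-3) · |-5 3; 3 -1| = (-3)·(5 − 9) = 12
  − 1 · |-7 5; 3 -1| = −1·(7 − 15) = 8
  + 3 · |-7 5; -5 3| = 3·(-21 − (-25)) = 12
Sum: (12) + (8) + (12) = 32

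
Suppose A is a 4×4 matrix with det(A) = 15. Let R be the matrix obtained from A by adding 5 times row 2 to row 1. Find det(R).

|R| = 15

Adding a multiple of one row to another leaves the determinant unchanged.
det(R) = (1)·(15) = 15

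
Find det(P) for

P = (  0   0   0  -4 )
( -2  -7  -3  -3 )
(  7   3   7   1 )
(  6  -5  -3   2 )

Expand along row 1 (it has 3 zeros):
  − (-4) · M_14   where M_14 = det([-2 -7 -3; 7 3 7; 6 -5 -3]) = -334
det = (-1)·(-4)·(-334) = -1336

det(P) = -1336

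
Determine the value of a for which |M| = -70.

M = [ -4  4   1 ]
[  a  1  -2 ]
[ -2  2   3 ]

6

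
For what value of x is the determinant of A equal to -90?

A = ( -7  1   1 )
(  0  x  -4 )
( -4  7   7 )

-2

Expanding along the row containing x, det(A) is linear in x: det(A) = (-45)·x + (-180).
Set (-45)·x + (-180) = -90  ⇒  (-45)·x = 90  ⇒  x = -2.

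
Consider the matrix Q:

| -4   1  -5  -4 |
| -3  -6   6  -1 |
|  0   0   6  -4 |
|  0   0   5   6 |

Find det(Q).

1512

Q is block upper-triangular with a 2×2 block and a 2×2 block on the diagonal, so its determinant equals the product of the determinants of the diagonal blocks.
det of the 2×2 block = 27
det of the 2×2 block = 56
det = (27)·(56) = 1512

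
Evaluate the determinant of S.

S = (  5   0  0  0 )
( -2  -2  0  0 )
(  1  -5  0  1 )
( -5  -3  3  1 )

|S| = 30

S is block lower-triangular with a 2×2 block and a 2×2 block on the diagonal, so its determinant equals the product of the determinants of the diagonal blocks.
det of the 2×2 block = -10
det of the 2×2 block = -3
det = (-10)·(-3) = 30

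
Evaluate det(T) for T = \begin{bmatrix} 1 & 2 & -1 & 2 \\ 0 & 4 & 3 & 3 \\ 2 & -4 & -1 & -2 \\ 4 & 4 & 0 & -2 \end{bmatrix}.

Expand along row 2 (it has 1 zero):
  + (4) · M_22   where M_22 = det([1 -1 2; 2 -1 -2; 4 0 -2]) = 14
  − (3) · M_23   where M_23 = det([1 2 2; 2 -4 -2; 4 4 -2]) = 56
  + (3) · M_24   where M_24 = det([1 2 -1; 2 -4 -1; 4 4 0]) = -28
det = (+1)·(4)·(14) + (-1)·(3)·(56) + (+1)·(3)·(-28) = -196

|T| = -196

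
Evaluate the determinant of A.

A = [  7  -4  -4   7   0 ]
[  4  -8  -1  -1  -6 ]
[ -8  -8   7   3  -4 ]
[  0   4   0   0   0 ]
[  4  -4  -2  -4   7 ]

7952

Expand along row 4 (it has 4 zeros):
  + (4) · M_42   where M_42 = det([7 -4 7 0; 4 -1 -1 -6; -8 7 3 -4; 4 -2 -4 7]) = 1988
det = (+1)·(4)·(1988) = 7952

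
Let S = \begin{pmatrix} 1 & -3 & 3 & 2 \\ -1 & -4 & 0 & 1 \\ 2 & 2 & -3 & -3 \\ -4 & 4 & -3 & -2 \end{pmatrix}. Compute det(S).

-39

Expand along row 2 (it has 1 zero):
  − (-1) · M_21   where M_21 = det([-3 3 2; 2 -3 -3; 4 -3 -2]) = -3
  + (-4) · M_22   where M_22 = det([1 3 2; 2 -3 -3; -4 -3 -2]) = 9
  + (1) · M_24   where M_24 = det([1 -3 3; 2 2 -3; -4 4 -3]) = 0
det = (-1)·(-1)·(-3) + (+1)·(-4)·(9) + (+1)·(1)·(0) = -39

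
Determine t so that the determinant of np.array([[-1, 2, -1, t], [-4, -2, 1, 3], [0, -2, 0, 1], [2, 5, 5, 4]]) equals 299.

-9

Expanding along the row containing t, det(B) is linear in t: det(B) = (-44)·t + (-97).
Set (-44)·t + (-97) = 299  ⇒  (-44)·t = 396  ⇒  t = -9.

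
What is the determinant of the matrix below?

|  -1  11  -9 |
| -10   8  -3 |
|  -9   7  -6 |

-354

Expand along column 1:
  + (-1) · |8 -3; 7 -6| = (-1)·(-48 − (-21)) = 27
  − (-10) · |11 -9; 7 -6| = −(-10)·(-66 − (-63)) = -30
  + (-9) · |11 -9; 8 -3| = (-9)·(-33 − (-72)) = -351
Sum: (27) + (-30) + (-351) = -354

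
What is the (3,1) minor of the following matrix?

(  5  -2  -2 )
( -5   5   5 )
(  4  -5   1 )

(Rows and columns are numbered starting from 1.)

Delete row 3 and column 1; the remaining 2×2 submatrix is [-2 -2; 5 5].
Its determinant is (-2)·5 − (-2)·5 = 0.

0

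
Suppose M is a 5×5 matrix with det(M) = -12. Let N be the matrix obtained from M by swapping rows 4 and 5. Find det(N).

Swapping two rows multiplies the determinant by −1.
det(N) = (-1)·(-12) = 12

12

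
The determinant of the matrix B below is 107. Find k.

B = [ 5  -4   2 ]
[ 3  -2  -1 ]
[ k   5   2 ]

6

Expanding along the column containing k, det(B) is linear in k: det(B) = (8)·k + (59).
Set (8)·k + (59) = 107  ⇒  (8)·k = 48  ⇒  k = 6.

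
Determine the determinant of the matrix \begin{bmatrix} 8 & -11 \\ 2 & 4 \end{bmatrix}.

det = 8·4 − (-11)·2 = 32 − (-22) = 54

54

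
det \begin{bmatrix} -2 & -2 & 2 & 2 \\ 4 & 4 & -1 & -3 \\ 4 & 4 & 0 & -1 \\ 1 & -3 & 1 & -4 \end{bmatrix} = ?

The determinant is 40.

Expand along row 3 (it has 1 zero):
  + (4) · M_31   where M_31 = det([-2 2 2; 4 -1 -3; -3 1 -4]) = 38
  − (4) · M_32   where M_32 = det([-2 2 2; 4 -1 -3; 1 1 -4]) = 22
  − (-1) · M_34   where M_34 = det([-2 -2 2; 4 4 -1; 1 -3 1]) = -24
det = (+1)·(4)·(38) + (-1)·(4)·(22) + (-1)·(-1)·(-24) = 40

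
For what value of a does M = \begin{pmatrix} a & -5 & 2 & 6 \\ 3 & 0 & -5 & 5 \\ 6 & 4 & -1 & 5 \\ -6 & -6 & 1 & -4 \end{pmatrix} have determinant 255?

Expanding along the row containing a, det(M) is linear in a: det(M) = (60)·a + (-225).
Set (60)·a + (-225) = 255  ⇒  (60)·a = 480  ⇒  a = 8.

8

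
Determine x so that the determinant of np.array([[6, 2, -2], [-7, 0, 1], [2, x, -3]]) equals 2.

x = 5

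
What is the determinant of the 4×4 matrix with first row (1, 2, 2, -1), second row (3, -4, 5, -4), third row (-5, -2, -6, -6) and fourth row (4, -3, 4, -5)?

The determinant is 339.

Expand along row 1:
  + (1) · M_11   where M_11 = det([-4 5 -4; -2 -6 -6; -3 4 -5]) = -72
  − (2) · M_12   where M_12 = det([3 5 -4; -5 -6 -6; 4 4 -5]) = -99
  + (2) · M_13   where M_13 = det([3 -4 -4; -5 -2 -6; 4 -3 -5]) = 80
  − (-1) · M_14   where M_14 = det([3 -4 5; -5 -2 -6; 4 -3 4]) = 53
det = (+1)·(1)·(-72) + (-1)·(2)·(-99) + (+1)·(2)·(80) + (-1)·(-1)·(53) = 339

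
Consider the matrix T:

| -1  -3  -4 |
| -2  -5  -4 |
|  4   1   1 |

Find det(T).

Expand along column 1:
  + (-1) · |-5 -4; 1 1| = (-1)·(-5 − (-4)) = 1
  − (-2) · |-3 -4; 1 1| = −(-2)·(-3 − (-4)) = 2
  + 4 · |-3 -4; -5 -4| = 4·(12 − 20) = -32
Sum: (1) + (2) + (-32) = -29

det(T) = -29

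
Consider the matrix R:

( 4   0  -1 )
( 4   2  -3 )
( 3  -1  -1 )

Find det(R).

Expand along column 2:
  + 2 · |4 -1; 3 -1| = 2·(-4 − (-3)) = -2
  − (-1) · |4 -1; 4 -3| = −(-1)·(-12 − (-4)) = -8
Sum: (-2) + (-8) = -10

det(R) = -10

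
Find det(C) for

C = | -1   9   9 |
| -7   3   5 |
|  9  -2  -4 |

38

Expand along column 1:
  + (-1) · |3 5; -2 -4| = (-1)·(-12 − (-10)) = 2
  − (-7) · |9 9; -2 -4| = −(-7)·(-36 − (-18)) = -126
  + 9 · |9 9; 3 5| = 9·(45 − 27) = 162
Sum: (2) + (-126) + (162) = 38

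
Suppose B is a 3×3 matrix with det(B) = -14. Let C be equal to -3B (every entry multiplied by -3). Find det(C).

det(C) = 378

For a 3×3 matrix, det(-3B) = (-3)^3·det(B) = -27·det(B).
det(C) = (-27)·(-14) = 378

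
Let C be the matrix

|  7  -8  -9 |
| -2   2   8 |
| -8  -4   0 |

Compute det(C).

The determinant is 520.

Expand along column 3:
  + (-9) · |-2 2; -8 -4| = (-9)·(8 − (-16)) = -216
  − 8 · |7 -8; -8 -4| = −8·(-28 − 64) = 736
Sum: (-216) + (736) = 520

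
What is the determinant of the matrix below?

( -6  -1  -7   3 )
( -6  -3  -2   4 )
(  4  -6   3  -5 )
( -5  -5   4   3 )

The determinant is 304.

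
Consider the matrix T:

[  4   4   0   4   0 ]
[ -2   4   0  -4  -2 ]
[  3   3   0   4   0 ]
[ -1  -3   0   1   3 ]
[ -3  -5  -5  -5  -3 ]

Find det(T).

|T| = -280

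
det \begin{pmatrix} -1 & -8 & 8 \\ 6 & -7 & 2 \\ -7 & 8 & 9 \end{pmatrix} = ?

The determinant is 615.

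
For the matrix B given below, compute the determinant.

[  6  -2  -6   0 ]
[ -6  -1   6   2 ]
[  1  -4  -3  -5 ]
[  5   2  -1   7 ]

det(B) = -196

Expand along row 1 (it has 1 zero):
  + (6) · M_11   where M_11 = det([-1 6 2; -4 -3 -5; 2 -1 7]) = 154
  − (-2) · M_12   where M_12 = det([-6 6 2; 1 -3 -5; 5 -1 7]) = -8
  + (-6) · M_13   where M_13 = det([-6 -1 2; 1 -4 -5; 5 2 7]) = 184
det = (+1)·(6)·(154) + (-1)·(-2)·(-8) + (+1)·(-6)·(184) = -196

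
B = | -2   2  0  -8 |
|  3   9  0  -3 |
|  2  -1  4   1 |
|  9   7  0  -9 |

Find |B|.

Expand along column 3 (it has 3 zeros):
  + (4) · M_33   where M_33 = det([-2 2 -8; 3 9 -3; 9 7 -9]) = 600
det = (+1)·(4)·(600) = 2400

det(B) = 2400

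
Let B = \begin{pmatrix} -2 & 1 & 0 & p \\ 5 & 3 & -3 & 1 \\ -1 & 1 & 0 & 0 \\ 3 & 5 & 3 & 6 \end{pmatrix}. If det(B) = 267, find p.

Expanding along the column containing p, det(B) is linear in p: det(B) = (-48)·p + (-21).
Set (-48)·p + (-21) = 267  ⇒  (-48)·p = 288  ⇒  p = -6.

p = -6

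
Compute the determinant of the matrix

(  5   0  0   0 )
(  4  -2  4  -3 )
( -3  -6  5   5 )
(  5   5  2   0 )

Expand along row 1 (it has 3 zeros):
  + (5) · M_11   where M_11 = det([-2 4 -3; -6 5 5; 5 2 0]) = 231
det = (+1)·(5)·(231) = 1155

1155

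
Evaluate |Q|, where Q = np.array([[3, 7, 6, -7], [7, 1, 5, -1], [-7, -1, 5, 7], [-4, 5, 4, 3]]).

Expand along row 1:
  + (3) · M_11   where M_11 = det([1 5 -1; -1 5 7; 5 4 3]) = 206
  − (7) · M_12   where M_12 = det([7 5 -1; -7 5 7; -4 4 3]) = -118
  + (6) · M_13   where M_13 = det([7 1 -1; -7 -1 7; -4 5 3]) = -234
  − (-7) · M_14   where M_14 = det([7 1 5; -7 -1 5; -4 5 4]) = -390
det = (+1)·(3)·(206) + (-1)·(7)·(-118) + (+1)·(6)·(-234) + (-1)·(-7)·(-390) = -2690

-2690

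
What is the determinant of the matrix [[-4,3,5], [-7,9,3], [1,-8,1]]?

133

Expand along row 1:
  + (-4) · |9 3; -8 1| = (-4)·(9 − (-24)) = -132
  − 3 · |-7 3; 1 1| = −3·(-7 − 3) = 30
  + 5 · |-7 9; 1 -8| = 5·(56 − 9) = 235
Sum: (-132) + (30) + (235) = 133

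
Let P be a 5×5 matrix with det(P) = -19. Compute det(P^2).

361

det(P^2) = (det P)^2 = (-19)^2 = 361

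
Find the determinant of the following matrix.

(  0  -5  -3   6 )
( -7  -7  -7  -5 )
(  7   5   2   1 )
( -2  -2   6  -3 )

Expand along row 1 (it has 1 zero):
  − (-5) · M_12   where M_12 = det([-7 -7 -5; 7 2 1; -2 6 -3]) = -279
  + (-3) · M_13   where M_13 = det([-7 -7 -5; 7 5 1; -2 -2 -3]) = -22
  − (6) · M_14   where M_14 = det([-7 -7 -7; 7 5 2; -2 -2 6]) = 112
det = (-1)·(-5)·(-279) + (+1)·(-3)·(-22) + (-1)·(6)·(112) = -2001

-2001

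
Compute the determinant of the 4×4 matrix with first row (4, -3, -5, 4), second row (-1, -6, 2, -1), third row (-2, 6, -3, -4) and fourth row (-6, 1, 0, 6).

2046

Expand along row 4 (it has 1 zero):
  − (-6) · M_41   where M_41 = det([-3 -5 4; -6 2 -1; 6 -3 -4]) = 207
  + (1) · M_42   where M_42 = det([4 -5 4; -1 2 -1; -2 -3 -4]) = -6
  + (6) · M_44   where M_44 = det([4 -3 -5; -1 -6 2; -2 6 -3]) = 135
det = (-1)·(-6)·(207) + (+1)·(1)·(-6) + (+1)·(6)·(135) = 2046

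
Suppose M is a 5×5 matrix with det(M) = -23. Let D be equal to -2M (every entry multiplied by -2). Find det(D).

For a 5×5 matrix, det(-2M) = (-2)^5·det(M) = -32·det(M).
det(D) = (-32)·(-23) = 736

736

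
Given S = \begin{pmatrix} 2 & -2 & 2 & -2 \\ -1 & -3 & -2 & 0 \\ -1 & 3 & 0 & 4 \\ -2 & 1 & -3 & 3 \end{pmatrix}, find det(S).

The determinant is -20.

Expand along row 2 (it has 1 zero):
  − (-1) · M_21   where M_21 = det([-2 2 -2; 3 0 4; 1 -3 3]) = -16
  + (-3) · M_22   where M_22 = det([2 2 -2; -1 0 4; -2 -3 3]) = 8
  − (-2) · M_23   where M_23 = det([2 -2 -2; -1 3 4; -2 1 3]) = 10
det = (-1)·(-1)·(-16) + (+1)·(-3)·(8) + (-1)·(-2)·(10) = -20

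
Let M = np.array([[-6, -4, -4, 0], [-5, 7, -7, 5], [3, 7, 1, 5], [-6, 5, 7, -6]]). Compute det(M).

Expand along row 1 (it has 1 zero):
  + (-6) · M_11   where M_11 = det([7 -7 5; 7 1 5; 5 7 -6]) = -536
  − (-4) · M_12   where M_12 = det([-5 -7 5; 3 1 5; -6 7 -6]) = 424
  + (-4) · M_13   where M_13 = det([-5 7 5; 3 7 5; -6 5 -6]) = 536
det = (+1)·(-6)·(-536) + (-1)·(-4)·(424) + (+1)·(-4)·(536) = 2768

2768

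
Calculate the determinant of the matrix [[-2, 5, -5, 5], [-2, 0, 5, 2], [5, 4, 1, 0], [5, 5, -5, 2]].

The determinant is 405.

Expand along row 2 (it has 1 zero):
  − (-2) · M_21   where M_21 = det([5 -5 5; 4 1 0; 5 -5 2]) = -75
  − (5) · M_23   where M_23 = det([-2 5 5; 5 4 0; 5 5 2]) = -41
  + (2) · M_24   where M_24 = det([-2 5 -5; 5 4 1; 5 5 -5]) = 175
det = (-1)·(-2)·(-75) + (-1)·(5)·(-41) + (+1)·(2)·(175) = 405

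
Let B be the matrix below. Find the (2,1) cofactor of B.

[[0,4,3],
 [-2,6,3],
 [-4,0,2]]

-8

Delete row 2 and column 1; the remaining 2×2 submatrix is [4 3; 0 2].
Its determinant is 4·2 − 3·0 = 8.
The cofactor carries sign (−1)^(2+1) = −1, so C_{2,1} = −(8) = -8.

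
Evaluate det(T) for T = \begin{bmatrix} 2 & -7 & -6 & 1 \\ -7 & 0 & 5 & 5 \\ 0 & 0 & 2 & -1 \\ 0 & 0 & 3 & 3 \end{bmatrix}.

T is block upper-triangular with a 2×2 block and a 2×2 block on the diagonal, so its determinant equals the product of the determinants of the diagonal blocks.
det of the 2×2 block = -49
det of the 2×2 block = 9
det = (-49)·(9) = -441

|T| = -441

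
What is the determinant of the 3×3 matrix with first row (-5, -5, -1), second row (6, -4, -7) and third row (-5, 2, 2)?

Expand along column 1:
  + (-5) · |-4 -7; 2 2| = (-5)·(-8 − (-14)) = -30
  − 6 · |-5 -1; 2 2| = −6·(-10 − (-2)) = 48
  + (-5) · |-5 -1; -4 -7| = (-5)·(35 − 4) = -155
Sum: (-30) + (48) + (-155) = -137

The determinant is -137.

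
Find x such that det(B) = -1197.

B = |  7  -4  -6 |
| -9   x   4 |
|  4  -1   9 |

Expanding along the column containing x, det(B) is linear in x: det(B) = (87)·x + (-414).
Set (87)·x + (-414) = -1197  ⇒  (87)·x = -783  ⇒  x = -9.

x = -9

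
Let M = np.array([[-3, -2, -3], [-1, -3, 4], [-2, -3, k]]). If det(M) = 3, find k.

2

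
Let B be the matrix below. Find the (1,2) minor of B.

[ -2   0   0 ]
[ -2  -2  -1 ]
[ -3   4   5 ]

Delete row 1 and column 2; the remaining 2×2 submatrix is [-2 -1; -3 5].
Its determinant is (-2)·5 − (-1)·(-3) = -13.

-13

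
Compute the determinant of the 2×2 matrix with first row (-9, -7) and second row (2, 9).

The determinant is -67.

det = (-9)·9 − (-7)·2 = -81 − (-14) = -67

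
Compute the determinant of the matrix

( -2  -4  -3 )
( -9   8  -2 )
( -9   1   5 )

-525

Expand along column 1:
  + (-2) · |8 -2; 1 5| = (-2)·(40 − (-2)) = -84
  − (-9) · |-4 -3; 1 5| = −(-9)·(-20 − (-3)) = -153
  + (-9) · |-4 -3; 8 -2| = (-9)·(8 − (-24)) = -288
Sum: (-84) + (-153) + (-288) = -525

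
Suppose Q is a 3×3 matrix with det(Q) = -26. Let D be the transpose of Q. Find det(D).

-26

det(Qᵀ) = det(Q).
det(D) = (1)·(-26) = -26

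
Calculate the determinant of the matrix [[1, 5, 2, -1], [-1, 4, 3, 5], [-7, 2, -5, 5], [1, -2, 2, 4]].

-198

Expand along row 1:
  + (1) · M_11   where M_11 = det([4 3 5; 2 -5 5; -2 2 4]) = -204
  − (5) · M_12   where M_12 = det([-1 3 5; -7 -5 5; 1 2 4]) = 84
  + (2) · M_13   where M_13 = det([-1 4 5; -7 2 5; 1 -2 4]) = 174
  − (-1) · M_14   where M_14 = det([-1 4 3; -7 2 -5; 1 -2 2]) = 78
det = (+1)·(1)·(-204) + (-1)·(5)·(84) + (+1)·(2)·(174) + (-1)·(-1)·(78) = -198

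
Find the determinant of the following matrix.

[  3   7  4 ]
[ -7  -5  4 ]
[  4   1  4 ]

Expand along row 1:
  + 3 · |-5 4; 1 4| = 3·(-20 − 4) = -72
  − 7 · |-7 4; 4 4| = −7·(-28 − 16) = 308
  + 4 · |-7 -5; 4 1| = 4·(-7 − (-20)) = 52
Sum: (-72) + (308) + (52) = 288

288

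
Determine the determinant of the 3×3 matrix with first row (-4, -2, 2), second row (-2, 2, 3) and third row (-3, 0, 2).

Expand along column 2:
  − (-2) · |-2 3; -3 2| = −(-2)·(-4 − (-9)) = 10
  + 2 · |-4 2; -3 2| = 2·(-8 − (-6)) = -4
Sum: (10) + (-4) = 6

The determinant is 6.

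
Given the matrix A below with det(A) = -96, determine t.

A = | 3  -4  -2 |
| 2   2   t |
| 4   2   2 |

Expanding along the column containing t, det(A) is linear in t: det(A) = (-22)·t + (36).
Set (-22)·t + (36) = -96  ⇒  (-22)·t = -132  ⇒  t = 6.

6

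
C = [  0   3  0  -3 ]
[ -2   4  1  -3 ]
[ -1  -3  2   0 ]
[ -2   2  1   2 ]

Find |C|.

|C| = 27

Expand along row 1 (it has 2 zeros):
  − (3) · M_12   where M_12 = det([-2 1 -3; -1 2 0; -2 1 2]) = -15
  − (-3) · M_14   where M_14 = det([-2 4 1; -1 -3 2; -2 2 1]) = -6
det = (-1)·(3)·(-15) + (-1)·(-3)·(-6) = 27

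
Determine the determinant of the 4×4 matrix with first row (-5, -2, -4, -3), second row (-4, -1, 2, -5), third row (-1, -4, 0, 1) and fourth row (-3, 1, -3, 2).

Expand along row 3 (it has 1 zero):
  + (-1) · M_31   where M_31 = det([-2 -4 -3; -1 2 -5; 1 -3 2]) = 31
  − (-4) · M_32   where M_32 = det([-5 -4 -3; -4 2 -5; -3 -3 2]) = -91
  − (1) · M_34   where M_34 = det([-5 -2 -4; -4 -1 2; -3 1 -3]) = 59
det = (+1)·(-1)·(31) + (-1)·(-4)·(-91) + (-1)·(1)·(59) = -454

-454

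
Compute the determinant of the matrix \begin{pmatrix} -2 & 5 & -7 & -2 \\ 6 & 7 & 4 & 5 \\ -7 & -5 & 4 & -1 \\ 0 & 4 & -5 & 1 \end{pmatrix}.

-996

Expand along row 4 (it has 1 zero):
  + (4) · M_42   where M_42 = det([-2 -7 -2; 6 4 5; -7 4 -1]) = 147
  − (-5) · M_43   where M_43 = det([-2 5 -2; 6 7 5; -7 -5 -1]) = -219
  + (1) · M_44   where M_44 = det([-2 5 -7; 6 7 4; -7 -5 4]) = -489
det = (+1)·(4)·(147) + (-1)·(-5)·(-219) + (+1)·(1)·(-489) = -996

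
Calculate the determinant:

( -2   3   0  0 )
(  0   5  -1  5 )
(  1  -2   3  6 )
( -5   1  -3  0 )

Expand along row 1 (it has 2 zeros):
  + (-2) · M_11   where M_11 = det([5 -1 5; -2 3 6; 1 -3 0]) = 99
  − (3) · M_12   where M_12 = det([0 -1 5; 1 3 6; -5 -3 0]) = 90
det = (+1)·(-2)·(99) + (-1)·(3)·(90) = -468

-468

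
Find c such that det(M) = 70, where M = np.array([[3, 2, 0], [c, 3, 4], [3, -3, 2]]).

Expanding along the row containing c, det(M) is linear in c: det(M) = (-4)·c + (78).
Set (-4)·c + (78) = 70  ⇒  (-4)·c = -8  ⇒  c = 2.

c = 2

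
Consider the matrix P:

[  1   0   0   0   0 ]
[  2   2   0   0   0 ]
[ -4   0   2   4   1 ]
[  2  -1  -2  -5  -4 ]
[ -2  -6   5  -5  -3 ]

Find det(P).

det(P) = -158

P is block lower-triangular with a 2×2 block and a 3×3 block on the diagonal, so its determinant equals the product of the determinants of the diagonal blocks.
det of the 2×2 block = 2
det of the 3×3 block = -79
det = (2)·(-79) = -158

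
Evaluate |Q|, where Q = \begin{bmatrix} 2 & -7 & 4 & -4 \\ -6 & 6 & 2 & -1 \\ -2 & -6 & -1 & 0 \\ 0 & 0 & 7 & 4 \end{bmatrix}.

|Q| = 2622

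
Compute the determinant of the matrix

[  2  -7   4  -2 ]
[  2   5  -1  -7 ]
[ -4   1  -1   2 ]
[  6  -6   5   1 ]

The determinant is 370.

Expand along row 1:
  + (2) · M_11   where M_11 = det([5 -1 -7; 1 -1 2; -6 5 1]) = -35
  − (-7) · M_12   where M_12 = det([2 -1 -7; -4 -1 2; 6 5 1]) = 60
  + (4) · M_13   where M_13 = det([2 5 -7; -4 1 2; 6 -6 1]) = -20
  − (-2) · M_14   where M_14 = det([2 5 -1; -4 1 -1; 6 -6 5]) = 50
det = (+1)·(2)·(-35) + (-1)·(-7)·(60) + (+1)·(4)·(-20) + (-1)·(-2)·(50) = 370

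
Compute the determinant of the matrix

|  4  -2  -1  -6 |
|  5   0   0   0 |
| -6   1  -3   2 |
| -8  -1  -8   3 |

Expand along row 2 (it has 3 zeros):
  − (5) · M_21   where M_21 = det([-2 -1 -6; 1 -3 2; -1 -8 3]) = 57
det = (-1)·(5)·(57) = -285

-285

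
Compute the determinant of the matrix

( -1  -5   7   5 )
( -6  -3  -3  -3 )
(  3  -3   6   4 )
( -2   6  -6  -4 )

The determinant is -90.

Expand along row 1:
  + (-1) · M_11   where M_11 = det([-3 -3 -3; -3 6 4; 6 -6 -4]) = 18
  − (-5) · M_12   where M_12 = det([-6 -3 -3; 3 6 4; -2 -6 -4]) = 6
  + (7) · M_13   where M_13 = det([-6 -3 -3; 3 -3 4; -2 6 -4]) = 24
  − (5) · M_14   where M_14 = det([-6 -3 -3; 3 -3 6; -2 6 -6]) = 54
det = (+1)·(-1)·(18) + (-1)·(-5)·(6) + (+1)·(7)·(24) + (-1)·(5)·(54) = -90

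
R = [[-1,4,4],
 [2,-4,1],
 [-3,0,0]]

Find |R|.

-60

Expand along row 3:
  + (-3) · |4 4; -4 1| = (-3)·(4 − (-16)) = -60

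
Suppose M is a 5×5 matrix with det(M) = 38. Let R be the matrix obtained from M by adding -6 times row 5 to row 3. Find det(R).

Adding a multiple of one row to another leaves the determinant unchanged.
det(R) = (1)·(38) = 38

38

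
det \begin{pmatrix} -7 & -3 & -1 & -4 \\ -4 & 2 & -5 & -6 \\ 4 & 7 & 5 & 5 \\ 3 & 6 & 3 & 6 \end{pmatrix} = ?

Expand along row 1:
  + (-7) · M_11   where M_11 = det([2 -5 -6; 7 5 5; 6 3 6]) = 144
  − (-3) · M_12   where M_12 = det([-4 -5 -6; 4 5 5; 3 3 6]) = 3
  + (-1) · M_13   where M_13 = det([-4 2 -6; 4 7 5; 3 6 6]) = -84
  − (-4) · M_14   where M_14 = det([-4 2 -5; 4 7 5; 3 6 3]) = 27
det = (+1)·(-7)·(144) + (-1)·(-3)·(3) + (+1)·(-1)·(-84) + (-1)·(-4)·(27) = -807

-807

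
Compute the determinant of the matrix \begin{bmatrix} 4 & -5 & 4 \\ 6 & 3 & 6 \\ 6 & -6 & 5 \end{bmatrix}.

Expand along column 1:
  + 4 · |3 6; -6 5| = 4·(15 − (-36)) = 204
  − 6 · |-5 4; -6 5| = −6·(-25 − (-24)) = 6
  + 6 · |-5 4; 3 6| = 6·(-30 − 12) = -252
Sum: (204) + (6) + (-252) = -42

-42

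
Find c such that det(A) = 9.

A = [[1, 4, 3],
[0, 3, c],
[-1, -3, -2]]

c = -6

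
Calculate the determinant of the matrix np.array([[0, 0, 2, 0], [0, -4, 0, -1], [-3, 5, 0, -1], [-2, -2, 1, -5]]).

Expand along row 1 (it has 3 zeros):
  + (2) · M_13   where M_13 = det([0 -4 -1; -3 5 -1; -2 -2 -5]) = 36
det = (+1)·(2)·(36) = 72

72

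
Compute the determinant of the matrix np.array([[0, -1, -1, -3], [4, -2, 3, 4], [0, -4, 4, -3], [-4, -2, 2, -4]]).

Expand along column 1 (it has 2 zeros):
  − (4) · M_21   where M_21 = det([-1 -1 -3; -4 4 -3; -2 2 -4]) = 20
  − (-4) · M_41   where M_41 = det([-1 -1 -3; -2 3 4; -4 4 -3]) = 35
det = (-1)·(4)·(20) + (-1)·(-4)·(35) = 60

60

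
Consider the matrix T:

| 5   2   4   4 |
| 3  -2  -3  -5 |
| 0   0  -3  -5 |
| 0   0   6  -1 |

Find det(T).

T is block upper-triangular with a 2×2 block and a 2×2 block on the diagonal, so its determinant equals the product of the determinants of the diagonal blocks.
det of the 2×2 block = -16
det of the 2×2 block = 33
det = (-16)·(33) = -528

The determinant is -528.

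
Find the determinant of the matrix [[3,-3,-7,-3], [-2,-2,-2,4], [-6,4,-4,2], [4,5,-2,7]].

3188

Expand along row 1:
  + (3) · M_11   where M_11 = det([-2 -2 4; 4 -4 2; 5 -2 7]) = 132
  − (-3) · M_12   where M_12 = det([-2 -2 4; -6 -4 2; 4 -2 7]) = 60
  + (-7) · M_13   where M_13 = det([-2 -2 4; -6 4 2; 4 5 7]) = -320
  − (-3) · M_14   where M_14 = det([-2 -2 -2; -6 4 -4; 4 5 -2]) = 124
det = (+1)·(3)·(132) + (-1)·(-3)·(60) + (+1)·(-7)·(-320) + (-1)·(-3)·(124) = 3188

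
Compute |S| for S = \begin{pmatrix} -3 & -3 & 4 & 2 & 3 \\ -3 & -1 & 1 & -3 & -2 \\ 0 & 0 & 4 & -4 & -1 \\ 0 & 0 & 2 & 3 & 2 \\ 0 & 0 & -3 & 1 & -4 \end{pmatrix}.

450

S is block upper-triangular with a 2×2 block and a 3×3 block on the diagonal, so its determinant equals the product of the determinants of the diagonal blocks.
det of the 2×2 block = -6
det of the 3×3 block = -75
det = (-6)·(-75) = 450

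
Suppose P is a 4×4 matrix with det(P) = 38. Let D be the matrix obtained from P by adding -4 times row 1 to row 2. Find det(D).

38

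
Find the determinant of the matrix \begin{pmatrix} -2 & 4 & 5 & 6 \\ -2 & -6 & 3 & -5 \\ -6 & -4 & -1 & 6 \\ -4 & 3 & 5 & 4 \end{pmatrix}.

Expand along row 1:
  + (-2) · M_11   where M_11 = det([-6 3 -5; -4 -1 6; 3 5 4]) = 391
  − (4) · M_12   where M_12 = det([-2 3 -5; -6 -1 6; -4 5 4]) = 238
  + (5) · M_13   where M_13 = det([-2 -6 -5; -6 -4 6; -4 3 4]) = 238
  − (6) · M_14   where M_14 = det([-2 -6 3; -6 -4 -1; -4 3 5]) = -272
det = (+1)·(-2)·(391) + (-1)·(4)·(238) + (+1)·(5)·(238) + (-1)·(6)·(-272) = 1088

The determinant is 1088.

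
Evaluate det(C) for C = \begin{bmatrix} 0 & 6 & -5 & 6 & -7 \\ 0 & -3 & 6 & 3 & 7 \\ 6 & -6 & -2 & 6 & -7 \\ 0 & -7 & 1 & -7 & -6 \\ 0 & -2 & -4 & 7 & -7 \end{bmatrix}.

Expand along column 1 (it has 4 zeros):
  + (6) · M_31   where M_31 = det([6 -5 6 -7; -3 6 3 7; -7 1 -7 -6; -2 -4 7 -7]) = 3030
det = (+1)·(6)·(3030) = 18180

18180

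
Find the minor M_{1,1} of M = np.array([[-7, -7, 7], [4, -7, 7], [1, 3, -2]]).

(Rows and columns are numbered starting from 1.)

-7

Delete row 1 and column 1; the remaining 2×2 submatrix is [-7 7; 3 -2].
Its determinant is (-7)·(-2) − 7·3 = -7.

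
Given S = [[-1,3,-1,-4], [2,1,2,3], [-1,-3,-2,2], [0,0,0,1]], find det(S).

7

Expand along row 4 (it has 3 zeros):
  + (1) · M_44   where M_44 = det([-1 3 -1; 2 1 2; -1 -3 -2]) = 7
det = (+1)·(1)·(7) = 7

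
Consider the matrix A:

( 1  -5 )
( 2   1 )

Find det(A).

det(A) = 1·1 − (-5)·2 = 1 − (-10) = 11

The determinant is 11.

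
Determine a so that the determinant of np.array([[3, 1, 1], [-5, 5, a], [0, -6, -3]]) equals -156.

Expanding along the row containing a, det(M) is linear in a: det(M) = (18)·a + (-30).
Set (18)·a + (-30) = -156  ⇒  (18)·a = -126  ⇒  a = -7.

-7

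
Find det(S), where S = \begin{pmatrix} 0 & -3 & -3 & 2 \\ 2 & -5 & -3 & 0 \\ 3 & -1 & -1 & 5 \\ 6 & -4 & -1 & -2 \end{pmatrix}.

Expand along row 1 (it has 1 zero):
  − (-3) · M_12   where M_12 = det([2 -3 0; 3 -1 5; 6 -1 -2]) = -94
  + (-3) · M_13   where M_13 = det([2 -5 0; 3 -1 5; 6 -4 -2]) = -136
  − (2) · M_14   where M_14 = det([2 -5 -3; 3 -1 -1; 6 -4 -1]) = 27
det = (-1)·(-3)·(-94) + (+1)·(-3)·(-136) + (-1)·(2)·(27) = 72

|S| = 72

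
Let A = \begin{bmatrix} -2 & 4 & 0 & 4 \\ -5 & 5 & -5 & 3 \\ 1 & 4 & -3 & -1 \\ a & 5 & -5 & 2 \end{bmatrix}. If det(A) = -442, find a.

Expanding along the row containing a, det(A) is linear in a: det(A) = (-76)·a + (-290).
Set (-76)·a + (-290) = -442  ⇒  (-76)·a = -152  ⇒  a = 2.

a = 2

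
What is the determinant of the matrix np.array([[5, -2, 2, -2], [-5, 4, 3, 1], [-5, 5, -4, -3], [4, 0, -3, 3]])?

Expand along row 4 (it has 1 zero):
  − (4) · M_41   where M_41 = det([-2 2 -2; 4 3 1; 5 -4 -3]) = 106
  − (-3) · M_43   where M_43 = det([5 -2 -2; -5 4 1; -5 5 -3]) = -35
  + (3) · M_44   where M_44 = det([5 -2 2; -5 4 3; -5 5 -4]) = -95
det = (-1)·(4)·(106) + (-1)·(-3)·(-35) + (+1)·(3)·(-95) = -814

The determinant is -814.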